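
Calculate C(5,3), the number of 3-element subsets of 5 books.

C(5,3) = 5!/(3! x (5-3)!).

Final answer: C(5,3) = 10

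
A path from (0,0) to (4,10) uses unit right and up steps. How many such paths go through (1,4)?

Paths (0,0)->(1,4): C(5,4) = 5.
Paths (1,4)->(4,10): C(9,6) = 84.
By multiplication principle: 5 x 84.

Final answer: 420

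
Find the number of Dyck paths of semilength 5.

Total monotonic paths to (5,5): C(10,5) = 252.
Reflecting each bad path at its first crossing gives a bijection with paths to (4,6): C(10,6) = 210.
Valid Dyck paths: 252 - 210.
(These counts are the Catalan numbers.)

Final answer: C_{5} = 42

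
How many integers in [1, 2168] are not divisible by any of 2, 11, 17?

|div by 2|=1084, |div by 11|=197, |div by 17|=127.
|div by 2&11|=98, |div by 2&17|=63, |div by 11&17|=11, |div by all|=5.
By inclusion-exclusion, divisible by at least one: 1084+197+127-98-63-11+5 = 1241.
Not divisible by any: 2168 - 1241.

Final answer: 927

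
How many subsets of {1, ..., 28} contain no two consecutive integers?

Condition on whether n belongs to the subset: if not, any valid subset of {1, ..., n-1} works (a(n-1)); if so, n-1 is excluded and the rest is a valid subset of {1, ..., n-2} (a(n-2)). Hence a(n) = a(n-1) + a(n-2), a(1)=2, a(2)=3.
Computing successive values: a(1)=2, a(2)=3, a(3)=5, a(4)=8, a(5)=13, a(6)=21, a(7)=34, a(8)=55, a(9)=89, a(10)=144, a(11)=233, a(12)=377, a(13)=610, a(14)=987, a(15)=1597, a(16)=2584, a(17)=4181, a(18)=6765, a(19)=10946, a(20)=17711, a(21)=28657, a(22)=46368, a(23)=75025, a(24)=121393, a(25)=196418, a(26)=317811, a(27)=514229, a(28)=832040.

Final answer: 832040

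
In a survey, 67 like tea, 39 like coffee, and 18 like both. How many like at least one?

|A union B| = |A| + |B| - |A intersect B| = 67 + 39 - 18.

Final answer: 88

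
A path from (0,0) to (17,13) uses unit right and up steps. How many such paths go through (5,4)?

Paths (0,0)->(5,4): C(9,4) = 126.
Paths (5,4)->(17,13): C(21,9) = 293930.
By multiplication principle: 126 x 293930.

Final answer: 37035180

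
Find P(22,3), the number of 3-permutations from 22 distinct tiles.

P(22,3) = 22!/(22-3)! = 22!/19!.

Final answer: P(22,3) = 9240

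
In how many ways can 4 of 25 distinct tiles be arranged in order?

P(25,4) = 25!/(25-4)! = 25!/21!.

Final answer: P(25,4) = 303600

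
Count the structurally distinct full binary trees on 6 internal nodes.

This is counted by the nth Catalan number C_n. Here n = 6.
C_n = C(2n,n) - C(2n,n+1), so C_{6} = C(12,6) - C(12,7) = 924 - 792.

Final answer: C_{6} = 132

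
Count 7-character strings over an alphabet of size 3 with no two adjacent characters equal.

Let g(n) count such strings. g(1) = 3, and each valid string of length n-1 extends in 2 ways (any symbol but the last), so g(n) = 2 g(n-1).
Total: g(7) = 3 x 2^6.

Final answer: 3 x 2^{6} = 192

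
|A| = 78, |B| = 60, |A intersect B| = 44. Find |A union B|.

|A union B| = |A| + |B| - |A intersect B| = 78 + 60 - 44.

Final answer: 94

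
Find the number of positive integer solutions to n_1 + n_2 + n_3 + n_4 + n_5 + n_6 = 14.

Substitute n'_i = n_i - 1 (so n'_i >= 0). Then sum n'_i = 14 - 6 = 8.
Stars and bars: C(8+6-1, 6-1) = C(13,5).

Final answer: C(13,5) = 1287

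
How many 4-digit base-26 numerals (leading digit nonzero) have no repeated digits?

The leading digit has 25 choices (anything but zero); the next has 25 (anything but the first), then 24, and so on, one fewer each time.
Total: 25 x 25 x 24 x 23.

Final answer: 345000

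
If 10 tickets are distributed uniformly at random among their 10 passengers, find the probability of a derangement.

D(n) = (n-1)(D(n-1) + D(n-2)), D(0)=1, D(1)=0.
Building up: D(2)=1, D(3)=2, D(4)=9, D(5)=44, D(6)=265, D(7)=1854, D(8)=14833, D(9)=133496, D(10)=1334961.
Total arrangements: 10! = 3628800.
Probability = D(10)/10! = 16481/44800.

Final answer: D(10)/10! = 1334961/3628800 = 0.367879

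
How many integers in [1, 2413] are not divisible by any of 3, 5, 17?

|div by 3|=804, |div by 5|=482, |div by 17|=141.
|div by 3&5|=160, |div by 3&17|=47, |div by 5&17|=28, |div by all|=9.
By inclusion-exclusion, divisible by at least one: 804+482+141-160-47-28+9 = 1201.
Not divisible by any: 2413 - 1201.

Final answer: 1212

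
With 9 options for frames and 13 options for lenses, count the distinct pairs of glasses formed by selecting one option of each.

By the multiplication principle: 9 x 13.

Final answer: 117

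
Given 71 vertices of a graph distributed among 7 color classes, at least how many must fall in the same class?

By pigeonhole with 71 objects and 7 categories: ceiling(71/7).

Final answer: 11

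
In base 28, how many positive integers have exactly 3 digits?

In base 28, the leading digit has 27 choices (1..27); each of the remaining 2 digits has 28 choices.
Total: 27 x 28^2.

Final answer: 21168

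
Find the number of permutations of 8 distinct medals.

The number of ways to arrange 8 distinct objects is 8!.

Final answer: 8! = 40320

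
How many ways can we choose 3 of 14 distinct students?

C(14,3) = 14!/(3! x (14-3)!).

Final answer: C(14,3) = 364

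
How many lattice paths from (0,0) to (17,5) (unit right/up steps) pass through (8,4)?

Paths (0,0)->(8,4): C(12,4) = 495.
Paths (8,4)->(17,5): C(10,1) = 10.
By multiplication principle: 495 x 10.

Final answer: 4950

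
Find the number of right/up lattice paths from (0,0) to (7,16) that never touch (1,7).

Total paths to (7,16): C(23,16) = 245157.
Paths through (1,7): C(8,7) x C(15,9) = 40040.
Avoiding (1,7): 245157 - 40040.

Final answer: 205117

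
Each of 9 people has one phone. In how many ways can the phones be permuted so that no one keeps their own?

D(n) = (n-1)(D(n-1) + D(n-2)), D(0)=1, D(1)=0.
D(2) = 1 x (0 + 1) = 1
D(3) = 2 x (1 + 0) = 2
D(4) = 3 x (2 + 1) = 9
D(5) = 4 x (9 + 2) = 44
D(6) = 5 x (44 + 9) = 265
D(7) = 6 x (265 + 44) = 1854
D(8) = 7 x (1854 + 265) = 14833
D(9) = 8 x (D(8) + D(7)) = 8 x (14833 + 1854)

Final answer: D(9) = 133496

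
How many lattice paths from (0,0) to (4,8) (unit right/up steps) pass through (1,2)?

Paths (0,0)->(1,2): C(3,2) = 3.
Paths (1,2)->(4,8): C(9,6) = 84.
By multiplication principle: 3 x 84.

Final answer: 252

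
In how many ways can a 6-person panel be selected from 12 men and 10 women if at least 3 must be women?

Sum over valid woman counts:
C(10,3)C(12,3) = 26400
C(10,4)C(12,2) = 13860
C(10,5)C(12,1) = 3024
C(10,6)C(12,0) = 210
Total: 26400 + 13860 + 3024 + 210.

Final answer: 43494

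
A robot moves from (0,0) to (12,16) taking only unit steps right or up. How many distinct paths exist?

Each path has 12 right steps and 16 up steps in some order (28 steps total).
Choose which 16 of the 28 steps are up: C(28,16).

Final answer: C(28,16) = 30421755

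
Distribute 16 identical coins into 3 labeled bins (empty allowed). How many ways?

Stars and bars: C(n+k-1, k-1) = C(18,2).

Final answer: C(18,2) = 153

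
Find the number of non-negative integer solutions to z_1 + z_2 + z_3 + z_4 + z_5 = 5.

Stars and bars with 5 stars and 4 bars:
C(5+5-1, 5-1) = C(9,4).

Final answer: C(9,4) = 126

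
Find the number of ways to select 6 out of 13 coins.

C(13,6) = 13!/(6! x (13-6)!).

Final answer: C(13,6) = 1716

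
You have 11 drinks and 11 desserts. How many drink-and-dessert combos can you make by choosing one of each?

By the multiplication principle: 11 x 11.

Final answer: 121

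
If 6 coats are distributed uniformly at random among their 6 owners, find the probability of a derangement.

Use the recurrence D(n) = (n-1)(D(n-1) + D(n-2)) with D(0)=1, D(1)=0.
Building up: D(2)=1, D(3)=2, D(4)=9, D(5)=44, D(6)=265.
Total arrangements: 6! = 720.
Probability = D(6)/6! = 53/144.

Final answer: D(6)/6! = 265/720 = 0.368056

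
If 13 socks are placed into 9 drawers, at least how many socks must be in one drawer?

By the pigeonhole principle: ceiling(13/9).

Final answer: 2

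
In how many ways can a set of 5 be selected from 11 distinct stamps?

C(11,5) = 11!/(5! x (11-5)!).

Final answer: C(11,5) = 462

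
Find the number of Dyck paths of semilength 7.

Total monotonic paths to (7,7): C(14,7) = 3432.
By the reflection principle, paths that go above the diagonal number C(14,8) = 3003.
Valid Dyck paths: 3432 - 3003.
(Equivalently, C_{7} = C(14,7)/8 = 3432/8.)

Final answer: C_{7} = 429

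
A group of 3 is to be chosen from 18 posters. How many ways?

C(18,3) = 18!/(3! x 15!).

Final answer: \binom{18}{3} = 816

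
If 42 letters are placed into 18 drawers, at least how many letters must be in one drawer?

By the pigeonhole principle: ceiling(42/18).

Final answer: 3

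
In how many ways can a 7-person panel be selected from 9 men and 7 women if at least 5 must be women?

Sum over valid woman counts:
C(7,5)C(9,2) = 756
C(7,6)C(9,1) = 63
C(7,7)C(9,0) = 1
Total: 756 + 63 + 1.

Final answer: 820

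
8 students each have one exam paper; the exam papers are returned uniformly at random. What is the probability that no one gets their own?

D(n) = (n-1)(D(n-1) + D(n-2)), D(0)=1, D(1)=0.
Building up: D(2)=1, D(3)=2, D(4)=9, D(5)=44, D(6)=265, D(7)=1854, D(8)=14833.
Total arrangements: 8! = 40320.
Probability = D(8)/8! = 2119/5760.

Final answer: D(8)/8! = 14833/40320 = 0.367882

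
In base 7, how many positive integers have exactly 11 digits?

In base 7, the leading digit has 6 choices (1..6); each of the remaining 10 digits has 7 choices.
Total: 6 x 7^10.

Final answer: 1694851494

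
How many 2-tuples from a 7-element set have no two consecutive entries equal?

Let g(n) count such strings. g(1) = 7, and each valid string of length n-1 extends in 6 ways (any symbol but the last), so g(n) = 6 g(n-1).
Total: g(2) = 7 x 6^1.

Final answer: 7 x 6^{1} = 42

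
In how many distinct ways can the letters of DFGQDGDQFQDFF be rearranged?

Letters (D:4, F:4, G:2, Q:3). Total letters: 13.
Permutations = 13!/(4! x 4! x 3! x 2!).

Final answer: 900900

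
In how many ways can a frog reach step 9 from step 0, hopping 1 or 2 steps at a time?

Condition on the final move: it is a 1-step (f(n-1) ways to get there) or a 2-step (f(n-2) ways), so f(n) = f(n-1) + f(n-2), with f(1)=1, f(2)=2.
Computing successive values: f(1)=1, f(2)=2, f(3)=3, f(4)=5, f(5)=8, f(6)=13, f(7)=21, f(8)=34, f(9)=55.

Final answer: 55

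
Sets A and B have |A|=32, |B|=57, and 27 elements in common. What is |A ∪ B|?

|A union B| = |A| + |B| - |A intersect B| = 32 + 57 - 27.

Final answer: 62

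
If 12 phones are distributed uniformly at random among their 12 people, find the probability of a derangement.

Use the recurrence D(n) = (n-1)(D(n-1) + D(n-2)) with D(0)=1, D(1)=0.
Building up: D(2)=1, D(3)=2, D(4)=9, D(5)=44, D(6)=265, D(7)=1854, D(8)=14833, D(9)=133496, D(10)=1334961, D(11)=14684570, D(12)=176214841.
Total arrangements: 12! = 479001600.
Probability = D(12)/12! = 16019531/43545600.

Final answer: D(12)/12! = 176214841/479001600 = 0.367879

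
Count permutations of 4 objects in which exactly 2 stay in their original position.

Choose which 2 elements are fixed: C(4,2) = 6.
Derange the remaining 2 using D(j) = (j-1)(D(j-1) + D(j-2)), D(0)=1, D(1)=0: D(2)=1.
Total: 6 x 1.

Final answer: C(4,2) D(2) = 6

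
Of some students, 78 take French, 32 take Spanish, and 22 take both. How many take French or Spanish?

|A union B| = |A| + |B| - |A intersect B| = 78 + 32 - 22.

Final answer: 88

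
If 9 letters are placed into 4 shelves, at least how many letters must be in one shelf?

By the pigeonhole principle: ceiling(9/4).

Final answer: 3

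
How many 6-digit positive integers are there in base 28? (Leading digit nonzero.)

In base 28, the leading digit has 27 choices (1..27); each of the remaining 5 digits has 28 choices.
Total: 27 x 28^5.

Final answer: 464679936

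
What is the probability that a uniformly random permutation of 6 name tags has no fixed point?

Use the recurrence D(n) = (n-1)(D(n-1) + D(n-2)) with D(0)=1, D(1)=0.
Building up: D(2)=1, D(3)=2, D(4)=9, D(5)=44, D(6)=265.
Total arrangements: 6! = 720.
Probability = D(6)/6! = 53/144.

Final answer: D(6)/6! = 265/720 = 0.368056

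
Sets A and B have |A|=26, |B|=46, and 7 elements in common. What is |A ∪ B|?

|A union B| = |A| + |B| - |A intersect B| = 26 + 46 - 7.

Final answer: 65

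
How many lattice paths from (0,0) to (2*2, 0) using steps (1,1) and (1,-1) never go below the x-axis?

Total monotonic paths to (2,2): C(4,2) = 6.
Reflecting each bad path at its first crossing gives a bijection with paths to (1,3): C(4,3) = 4.
Valid Dyck paths: 6 - 4.
(These counts are the Catalan numbers.)

Final answer: C_{2} = 2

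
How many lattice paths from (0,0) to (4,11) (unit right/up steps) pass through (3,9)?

Paths (0,0)->(3,9): C(12,9) = 220.
Paths (3,9)->(4,11): C(3,2) = 3.
By multiplication principle: 220 x 3.

Final answer: 660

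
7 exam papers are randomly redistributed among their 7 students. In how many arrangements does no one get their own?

Use the recurrence D(n) = (n-1)(D(n-1) + D(n-2)) with D(0)=1, D(1)=0.
D(2) = 1 x (0 + 1) = 1
D(3) = 2 x (1 + 0) = 2
D(4) = 3 x (2 + 1) = 9
D(5) = 4 x (9 + 2) = 44
D(6) = 5 x (44 + 9) = 265
D(7) = 6 x (D(6) + D(5)) = 6 x (265 + 44)

Final answer: D(7) = 1854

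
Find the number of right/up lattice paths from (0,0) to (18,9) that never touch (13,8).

Total paths to (18,9): C(27,9) = 4686825.
Paths through (13,8): C(21,8) x C(6,1) = 1220940.
Avoiding (13,8): 4686825 - 1220940.

Final answer: 3465885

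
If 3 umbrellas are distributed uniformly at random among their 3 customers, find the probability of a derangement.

D(n) = (n-1)(D(n-1) + D(n-2)), D(0)=1, D(1)=0.
Building up: D(2)=1, D(3)=2.
Total arrangements: 3! = 6.
Probability = D(3)/3! = 1/3.

Final answer: D(3)/3! = 2/6 = 0.333333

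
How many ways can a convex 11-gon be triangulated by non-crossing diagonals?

This is a standard Catalan-number count: the answer is C_n. Here n = 11 - 2 = 9.
Using C_0 = 1 and C_(k+1) = C_k x 2(2k+1)/(k+2), build up term by term: C_1=1, C_2=2, C_3=5, C_4=14, C_5=42, C_6=132, C_7=429, C_8=1430, C_9=4862.

Final answer: C_{9} = 4862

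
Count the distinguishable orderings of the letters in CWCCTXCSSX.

Letters (C:4, S:2, T:1, W:1, X:2). Total letters: 10.
Permutations = 10!/(4! x 2! x 2!).

Final answer: 37800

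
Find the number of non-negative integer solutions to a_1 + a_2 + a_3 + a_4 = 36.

Stars and bars with 36 stars and 3 bars:
C(36+4-1, 4-1) = C(39,3).

Final answer: C(39,3) = 9139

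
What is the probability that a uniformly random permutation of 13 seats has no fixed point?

D(n) = (n-1)(D(n-1) + D(n-2)), D(0)=1, D(1)=0.
Building up: D(2)=1, D(3)=2, D(4)=9, D(5)=44, D(6)=265, D(7)=1854, D(8)=14833, D(9)=133496, D(10)=1334961, D(11)=14684570, D(12)=176214841, D(13)=2290792932.
Total arrangements: 13! = 6227020800.
Probability = D(13)/13! = 63633137/172972800.

Final answer: D(13)/13! = 2290792932/6227020800 = 0.367879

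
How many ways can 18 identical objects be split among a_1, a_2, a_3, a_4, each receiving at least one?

Substitute a'_i = a_i - 1 (so a'_i >= 0). Then sum a'_i = 18 - 4 = 14.
Stars and bars: C(14+4-1, 4-1) = C(17,3).

Final answer: C(17,3) = 680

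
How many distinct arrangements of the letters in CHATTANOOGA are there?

Letters (A:3, C:1, G:1, H:1, N:1, O:2, T:2). Total letters: 11.
Permutations = 11!/(3! x 2! x 2!).

Final answer: 1663200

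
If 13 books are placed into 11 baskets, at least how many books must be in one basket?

By the pigeonhole principle: ceiling(13/11).

Final answer: 2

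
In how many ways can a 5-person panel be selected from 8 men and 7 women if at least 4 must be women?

Sum over valid woman counts:
C(7,4)C(8,1) = 280
C(7,5)C(8,0) = 21
Total: 280 + 21.

Final answer: 301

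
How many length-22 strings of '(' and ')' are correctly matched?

The structures are counted by the Catalan number C_n. Here n = 11 (pairs).
Using C_0 = 1 and C_(k+1) = C_k x 2(2k+1)/(k+2), build up term by term: C_1=1, C_2=2, C_3=5, C_4=14, C_5=42, C_6=132, C_7=429, C_8=1430, C_9=4862, C_10=16796, C_11=58786.

Final answer: C_{11} = 58786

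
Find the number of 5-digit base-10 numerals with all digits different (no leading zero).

First digit: 9 (nonzero). Second: 9 (not first). Third: 8, etc.
Total: 9 x 9 x 8 x 7 x 6.

Final answer: 27216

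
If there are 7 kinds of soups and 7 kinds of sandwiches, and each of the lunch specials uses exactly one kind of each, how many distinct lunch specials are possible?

By the multiplication principle: 7 x 7.

Final answer: 49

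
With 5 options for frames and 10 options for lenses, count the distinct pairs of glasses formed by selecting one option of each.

By the multiplication principle: 5 x 10.

Final answer: 50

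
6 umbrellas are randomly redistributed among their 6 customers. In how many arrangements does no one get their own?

Derangements satisfy D(n) = (n-1)(D(n-1) + D(n-2)), starting from D(0)=1, D(1)=0.
D(2) = 1 x (0 + 1) = 1
D(3) = 2 x (1 + 0) = 2
D(4) = 3 x (2 + 1) = 9
D(5) = 4 x (9 + 2) = 44
D(6) = 5 x (D(5) + D(4)) = 5 x (44 + 9)

Final answer: D(6) = 265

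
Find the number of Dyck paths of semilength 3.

Total monotonic paths to (3,3): C(6,3) = 20.
Paths that cross above y=x (reflection bijection): C(6,4) = 15.
Valid Dyck paths: 20 - 15.
(Equivalently, C_{3} = C(6,3)/4 = 20/4.)

Final answer: C_{3} = 5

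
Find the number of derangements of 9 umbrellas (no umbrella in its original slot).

D(n) = (n-1)(D(n-1) + D(n-2)), D(0)=1, D(1)=0.
D(2) = 1 x (0 + 1) = 1
D(3) = 2 x (1 + 0) = 2
D(4) = 3 x (2 + 1) = 9
D(5) = 4 x (9 + 2) = 44
D(6) = 5 x (44 + 9) = 265
D(7) = 6 x (265 + 44) = 1854
D(8) = 7 x (1854 + 265) = 14833
D(9) = 8 x (D(8) + D(7)) = 8 x (14833 + 1854)

Final answer: D(9) = 133496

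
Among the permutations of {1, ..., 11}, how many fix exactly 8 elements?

Choose which 8 elements are fixed: C(11,8) = 165.
Derange the remaining 3 using D(j) = (j-1)(D(j-1) + D(j-2)), D(0)=1, D(1)=0: D(2)=1, D(3)=2.
Total: 165 x 2.

Final answer: C(11,8) D(3) = 330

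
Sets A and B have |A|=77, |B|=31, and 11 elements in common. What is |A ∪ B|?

|A union B| = |A| + |B| - |A intersect B| = 77 + 31 - 11.

Final answer: 97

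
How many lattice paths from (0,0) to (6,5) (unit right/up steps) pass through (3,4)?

Paths (0,0)->(3,4): C(7,4) = 35.
Paths (3,4)->(6,5): C(4,1) = 4.
By multiplication principle: 35 x 4.

Final answer: 140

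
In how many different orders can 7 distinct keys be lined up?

The number of ways to arrange 7 distinct objects is 7!.

Final answer: 7! = 5040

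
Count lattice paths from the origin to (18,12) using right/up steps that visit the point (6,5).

Paths (0,0)->(6,5): C(11,5) = 462.
Paths (6,5)->(18,12): C(19,7) = 50388.
By multiplication principle: 462 x 50388.

Final answer: 23279256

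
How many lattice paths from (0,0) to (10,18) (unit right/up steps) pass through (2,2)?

Paths (0,0)->(2,2): C(4,2) = 6.
Paths (2,2)->(10,18): C(24,16) = 735471.
By multiplication principle: 6 x 735471.

Final answer: 4412826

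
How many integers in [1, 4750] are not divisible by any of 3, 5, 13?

|div by 3|=1583, |div by 5|=950, |div by 13|=365.
|div by 3&5|=316, |div by 3&13|=121, |div by 5&13|=73, |div by all|=24.
By inclusion-exclusion, divisible by at least one: 1583+950+365-316-121-73+24 = 2412.
Not divisible by any: 4750 - 2412.

Final answer: 2338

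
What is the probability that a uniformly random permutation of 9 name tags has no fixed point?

Derangements satisfy D(n) = (n-1)(D(n-1) + D(n-2)), starting from D(0)=1, D(1)=0.
Building up: D(2)=1, D(3)=2, D(4)=9, D(5)=44, D(6)=265, D(7)=1854, D(8)=14833, D(9)=133496.
Total arrangements: 9! = 362880.
Probability = D(9)/9! = 16687/45360.

Final answer: D(9)/9! = 133496/362880 = 0.367879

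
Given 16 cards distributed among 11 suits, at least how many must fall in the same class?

By pigeonhole with 16 objects and 11 categories: ceiling(16/11).

Final answer: 2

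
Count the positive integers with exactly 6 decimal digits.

First digit: 9 choices (1-9). Each of the remaining 5 digits: 10 choices.
Total: 9 x 10^5.

Final answer: 900000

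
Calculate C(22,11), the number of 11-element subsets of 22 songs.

C(22,11) = 22!/(11! x 11!).

Final answer: \binom{22}{11} = 705432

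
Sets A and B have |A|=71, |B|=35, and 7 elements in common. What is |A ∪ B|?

|A union B| = |A| + |B| - |A intersect B| = 71 + 35 - 7.

Final answer: 99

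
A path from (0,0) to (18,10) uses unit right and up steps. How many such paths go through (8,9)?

Paths (0,0)->(8,9): C(17,9) = 24310.
Paths (8,9)->(18,10): C(11,1) = 11.
By multiplication principle: 24310 x 11.

Final answer: 267410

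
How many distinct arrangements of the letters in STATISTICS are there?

Letters (A:1, C:1, I:2, S:3, T:3). Total letters: 10.
Permutations = 10!/(3! x 3! x 2!).

Final answer: 50400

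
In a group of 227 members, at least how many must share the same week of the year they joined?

There are 52 possible values for week of the year they joined. With 227 members and 52 categories, by pigeonhole: ceiling(227/52).

Final answer: 5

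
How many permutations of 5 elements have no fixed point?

D(n) = (n-1)(D(n-1) + D(n-2)), D(0)=1, D(1)=0.
D(2) = 1 x (0 + 1) = 1
D(3) = 2 x (1 + 0) = 2
D(4) = 3 x (2 + 1) = 9
D(5) = 4 x (D(4) + D(3)) = 4 x (9 + 2)

Final answer: D(5) = 44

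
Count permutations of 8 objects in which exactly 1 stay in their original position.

Choose which 1 elements are fixed: C(8,1) = 8.
Derange the remaining 7 using D(j) = (j-1)(D(j-1) + D(j-2)), D(0)=1, D(1)=0: D(2)=1, D(3)=2, D(4)=9, D(5)=44, D(6)=265, D(7)=1854.
Total: 8 x 1854.

Final answer: C(8,1) D(7) = 14832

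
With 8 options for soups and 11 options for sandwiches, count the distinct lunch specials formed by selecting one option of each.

By the multiplication principle: 8 x 11.

Final answer: 88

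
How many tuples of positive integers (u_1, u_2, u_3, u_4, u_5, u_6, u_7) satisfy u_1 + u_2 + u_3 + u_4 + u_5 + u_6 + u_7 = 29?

Substitute u'_i = u_i - 1 (so u'_i >= 0). Then sum u'_i = 29 - 7 = 22.
Stars and bars: C(22+7-1, 7-1) = C(28,6).

Final answer: C(28,6) = 376740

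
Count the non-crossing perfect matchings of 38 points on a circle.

This is a standard Catalan-number count: the answer is C_n. Here n = 38/2 = 19.
C_n = (2n)!/(n!(n+1)!), so C_{19} = 38!/(19! x 20!) = C(38,19)/20 = 35345263800/20.

Final answer: C_{19} = 1767263190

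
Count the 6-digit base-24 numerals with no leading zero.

Leading digit: 23 options (nonzero). Other 5 digit(s): 24 options each.
Total: 23 x 24^5.

Final answer: 183140352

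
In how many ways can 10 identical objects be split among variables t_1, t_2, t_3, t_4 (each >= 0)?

Stars and bars with 10 stars and 3 bars:
C(10+4-1, 4-1) = C(13,3).

Final answer: C(13,3) = 286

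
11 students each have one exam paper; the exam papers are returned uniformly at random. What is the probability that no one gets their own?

D(n) = (n-1)(D(n-1) + D(n-2)), D(0)=1, D(1)=0.
Building up: D(2)=1, D(3)=2, D(4)=9, D(5)=44, D(6)=265, D(7)=1854, D(8)=14833, D(9)=133496, D(10)=1334961, D(11)=14684570.
Total arrangements: 11! = 39916800.
Probability = D(11)/11! = 1468457/3991680.

Final answer: D(11)/11! = 14684570/39916800 = 0.367879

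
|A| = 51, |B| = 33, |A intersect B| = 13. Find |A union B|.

|A union B| = |A| + |B| - |A intersect B| = 51 + 33 - 13.

Final answer: 71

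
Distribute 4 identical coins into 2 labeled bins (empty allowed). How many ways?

Stars and bars: C(n+k-1, k-1) = C(5,1).

Final answer: C(5,1) = 5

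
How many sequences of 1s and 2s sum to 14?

Let f(n) be the number of climbs. Removing the last move (1 or 2 steps) gives f(n) = f(n-1) + f(n-2); base cases f(1)=1, f(2)=2.
Building up term by term: f(1)=1, f(2)=2, f(3)=3, f(4)=5, f(5)=8, f(6)=13, f(7)=21, f(8)=34, f(9)=55, f(10)=89, f(11)=144, f(12)=233, f(13)=377, f(14)=610.

Final answer: 610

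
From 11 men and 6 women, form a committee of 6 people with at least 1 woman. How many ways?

Sum over valid woman counts:
C(6,1)C(11,5) = 2772
C(6,2)C(11,4) = 4950
C(6,3)C(11,3) = 3300
C(6,4)C(11,2) = 825
C(6,5)C(11,1) = 66
C(6,6)C(11,0) = 1
Total: 2772 + 4950 + 3300 + 825 + 66 + 1.

Final answer: 11914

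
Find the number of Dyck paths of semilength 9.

Total monotonic paths to (9,9): C(18,9) = 48620.
Paths that cross above y=x (reflection bijection): C(18,10) = 43758.
Valid Dyck paths: 48620 - 43758.
(This is the Catalan number C_{9}.)

Final answer: C_{9} = 4862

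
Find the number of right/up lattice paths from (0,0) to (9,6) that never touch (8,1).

Total paths to (9,6): C(15,6) = 5005.
Paths through (8,1): C(9,1) x C(6,5) = 54.
Avoiding (8,1): 5005 - 54.

Final answer: 4951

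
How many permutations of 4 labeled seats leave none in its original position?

Use the recurrence D(n) = (n-1)(D(n-1) + D(n-2)) with D(0)=1, D(1)=0.
D(2) = 1 x (0 + 1) = 1
D(3) = 2 x (1 + 0) = 2
D(4) = 3 x (D(3) + D(2)) = 3 x (2 + 1)

Final answer: D(4) = 9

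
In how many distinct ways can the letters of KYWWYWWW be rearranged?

Letters (K:1, W:5, Y:2). Total letters: 8.
Permutations = 8!/(5! x 2!).

Final answer: 168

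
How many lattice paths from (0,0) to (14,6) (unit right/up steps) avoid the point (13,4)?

Total paths to (14,6): C(20,6) = 38760.
Paths through (13,4): C(17,4) x C(3,2) = 7140.
Avoiding (13,4): 38760 - 7140.

Final answer: 31620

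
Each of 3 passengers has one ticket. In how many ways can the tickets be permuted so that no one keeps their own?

Derangements satisfy D(n) = (n-1)(D(n-1) + D(n-2)), starting from D(0)=1, D(1)=0.
D(2) = 1 x (0 + 1) = 1
D(3) = 2 x (D(2) + D(1)) = 2 x (1 + 0)

Final answer: D(3) = 2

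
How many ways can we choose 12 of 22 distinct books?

C(22,12) = 22!/(12! x 10!).

Final answer: \binom{22}{12} = 646646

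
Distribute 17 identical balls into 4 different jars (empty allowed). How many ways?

Stars and bars: C(n+k-1, k-1) = C(20,3).

Final answer: C(20,3) = 1140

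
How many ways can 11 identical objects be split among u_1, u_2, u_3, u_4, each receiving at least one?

Substitute u'_i = u_i - 1 (so u'_i >= 0). Then sum u'_i = 11 - 4 = 7.
Stars and bars: C(7+4-1, 4-1) = C(10,3).

Final answer: C(10,3) = 120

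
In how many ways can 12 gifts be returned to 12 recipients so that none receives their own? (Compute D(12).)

D(n) = (n-1)(D(n-1) + D(n-2)), D(0)=1, D(1)=0.
D(2) = 1 x (0 + 1) = 1
D(3) = 2 x (1 + 0) = 2
D(4) = 3 x (2 + 1) = 9
D(5) = 4 x (9 + 2) = 44
D(6) = 5 x (44 + 9) = 265
D(7) = 6 x (265 + 44) = 1854
D(8) = 7 x (1854 + 265) = 14833
D(9) = 8 x (14833 + 1854) = 133496
D(10) = 9 x (133496 + 14833) = 1334961
D(11) = 10 x (1334961 + 133496) = 14684570
D(12) = 11 x (D(11) + D(10)) = 11 x (14684570 + 1334961)

Final answer: D(12) = 176214841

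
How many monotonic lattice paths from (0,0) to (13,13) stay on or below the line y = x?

Total monotonic paths to (13,13): C(26,13) = 10400600.
By the reflection principle, paths that go above the diagonal number C(26,14) = 9657700.
Valid Dyck paths: 10400600 - 9657700.
(These counts are the Catalan numbers.)

Final answer: C_{13} = 742900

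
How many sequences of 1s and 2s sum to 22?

Let f(n) count the ways. The last step is size 1 or 2, so f(n) = f(n-1) + f(n-2) with f(1)=1, f(2)=2.
Building up term by term: f(1)=1, f(2)=2, f(3)=3, f(4)=5, f(5)=8, f(6)=13, f(7)=21, f(8)=34, f(9)=55, f(10)=89, f(11)=144, f(12)=233, f(13)=377, f(14)=610, f(15)=987, f(16)=1597, f(17)=2584, f(18)=4181, f(19)=6765, f(20)=10946, f(21)=17711, f(22)=28657.

Final answer: 28657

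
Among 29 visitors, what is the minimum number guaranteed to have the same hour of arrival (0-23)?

There are 24 possible values for hour of arrival (0-23). With 29 visitors and 24 categories, by pigeonhole: ceiling(29/24).

Final answer: 2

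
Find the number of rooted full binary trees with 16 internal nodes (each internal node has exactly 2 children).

The structures are counted by the Catalan number C_n. Here n = 16.
Using C_0 = 1 and C_(k+1) = C_k x 2(2k+1)/(k+2), build up term by term: C_1=1, C_2=2, C_3=5, C_4=14, C_5=42, C_6=132, C_7=429, C_8=1430, C_9=4862, C_10=16796, C_11=58786, C_12=208012, C_13=742900, C_14=2674440, C_15=9694845, C_16=35357670.

Final answer: C_{16} = 35357670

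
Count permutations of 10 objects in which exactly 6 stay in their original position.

Choose which 6 elements are fixed: C(10,6) = 210.
Derange the remaining 4 using D(j) = (j-1)(D(j-1) + D(j-2)), D(0)=1, D(1)=0: D(2)=1, D(3)=2, D(4)=9.
Total: 210 x 9.

Final answer: C(10,6) D(4) = 1890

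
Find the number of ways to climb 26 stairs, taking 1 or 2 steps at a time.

Let f(n) be the number of climbs. Removing the last move (1 or 2 steps) gives f(n) = f(n-1) + f(n-2); base cases f(1)=1, f(2)=2.
Iterating the recurrence: f(1)=1, f(2)=2, f(3)=3, f(4)=5, f(5)=8, f(6)=13, f(7)=21, f(8)=34, f(9)=55, f(10)=89, f(11)=144, f(12)=233, f(13)=377, f(14)=610, f(15)=987, f(16)=1597, f(17)=2584, f(18)=4181, f(19)=6765, f(20)=10946, f(21)=17711, f(22)=28657, f(23)=46368, f(24)=75025, f(25)=121393, f(26)=196418.

Final answer: 196418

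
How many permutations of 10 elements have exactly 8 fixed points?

Choose which 8 elements are fixed: C(10,8) = 45.
Derange the remaining 2 using D(j) = (j-1)(D(j-1) + D(j-2)), D(0)=1, D(1)=0: D(2)=1.
Total: 45 x 1.

Final answer: C(10,8) D(2) = 45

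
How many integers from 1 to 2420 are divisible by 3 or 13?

Multiples of 3: 806. Multiples of 13: 186. Of both (lcm=39): 62.
By inclusion-exclusion: 806 + 186 - 62.

Final answer: 930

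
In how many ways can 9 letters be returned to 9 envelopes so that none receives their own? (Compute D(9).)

Use the recurrence D(n) = (n-1)(D(n-1) + D(n-2)) with D(0)=1, D(1)=0.
D(2) = 1 x (0 + 1) = 1
D(3) = 2 x (1 + 0) = 2
D(4) = 3 x (2 + 1) = 9
D(5) = 4 x (9 + 2) = 44
D(6) = 5 x (44 + 9) = 265
D(7) = 6 x (265 + 44) = 1854
D(8) = 7 x (1854 + 265) = 14833
D(9) = 8 x (D(8) + D(7)) = 8 x (14833 + 1854)

Final answer: D(9) = 133496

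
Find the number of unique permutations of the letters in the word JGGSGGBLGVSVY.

Letters (B:1, G:5, J:1, L:1, S:2, V:2, Y:1). Total letters: 13.
Permutations = 13!/(5! x 2! x 2!).

Final answer: 12972960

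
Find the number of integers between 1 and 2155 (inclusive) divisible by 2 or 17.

Multiples of 2: 1077. Multiples of 17: 126. Of both (lcm=34): 63.
By inclusion-exclusion: 1077 + 126 - 63.

Final answer: 1140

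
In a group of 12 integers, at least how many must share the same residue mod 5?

There are 5 possible values for residue mod 5. With 12 integers and 5 categories, by pigeonhole: ceiling(12/5).

Final answer: 3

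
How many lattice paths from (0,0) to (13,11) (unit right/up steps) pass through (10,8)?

Paths (0,0)->(10,8): C(18,8) = 43758.
Paths (10,8)->(13,11): C(6,3) = 20.
By multiplication principle: 43758 x 20.

Final answer: 875160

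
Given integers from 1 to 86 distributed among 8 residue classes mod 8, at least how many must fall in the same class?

By pigeonhole with 86 objects and 8 categories: ceiling(86/8).

Final answer: 11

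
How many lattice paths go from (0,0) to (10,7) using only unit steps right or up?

Each path has 10 right steps and 7 up steps in some order (17 steps total).
Choose which 7 of the 17 steps are up: C(17,7).

Final answer: C(17,7) = 19448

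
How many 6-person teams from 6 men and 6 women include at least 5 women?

Sum over valid woman counts:
C(6,5)C(6,1) = 36
C(6,6)C(6,0) = 1
Total: 36 + 1.

Final answer: 37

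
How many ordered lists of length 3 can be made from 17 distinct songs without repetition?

P(17,3) = 17!/(17-3)! = 17!/14!.

Final answer: P(17,3) = 4080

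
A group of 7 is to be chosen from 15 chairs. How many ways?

C(15,7) = 15!/(7! x 8!).

Final answer: \binom{15}{7} = 6435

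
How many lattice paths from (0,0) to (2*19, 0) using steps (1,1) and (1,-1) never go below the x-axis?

Total monotonic paths to (19,19): C(38,19) = 35345263800.
Reflecting each bad path at its first crossing gives a bijection with paths to (18,20): C(38,20) = 33578000610.
Valid Dyck paths: 35345263800 - 33578000610.
(These counts are the Catalan numbers.)

Final answer: C_{19} = 1767263190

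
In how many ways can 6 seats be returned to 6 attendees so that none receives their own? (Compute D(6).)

Use the recurrence D(n) = (n-1)(D(n-1) + D(n-2)) with D(0)=1, D(1)=0.
D(2) = 1 x (0 + 1) = 1
D(3) = 2 x (1 + 0) = 2
D(4) = 3 x (2 + 1) = 9
D(5) = 4 x (9 + 2) = 44
D(6) = 5 x (D(5) + D(4)) = 5 x (44 + 9)

Final answer: D(6) = 265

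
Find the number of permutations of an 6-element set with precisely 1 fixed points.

Choose which 1 elements are fixed: C(6,1) = 6.
Derange the remaining 5 using D(j) = (j-1)(D(j-1) + D(j-2)), D(0)=1, D(1)=0: D(2)=1, D(3)=2, D(4)=9, D(5)=44.
Total: 6 x 44.

Final answer: C(6,1) D(5) = 264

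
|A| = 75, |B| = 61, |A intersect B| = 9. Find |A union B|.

|A union B| = |A| + |B| - |A intersect B| = 75 + 61 - 9.

Final answer: 127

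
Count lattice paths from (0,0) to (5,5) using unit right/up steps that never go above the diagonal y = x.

Total monotonic paths to (5,5): C(10,5) = 252.
Reflecting each bad path at its first crossing gives a bijection with paths to (4,6): C(10,6) = 210.
Valid Dyck paths: 252 - 210.
(These counts are the Catalan numbers.)

Final answer: C_{5} = 42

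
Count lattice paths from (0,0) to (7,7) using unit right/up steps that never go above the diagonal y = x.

Total monotonic paths to (7,7): C(14,7) = 3432.
A path is bad iff it touches y = x + 1; reflecting its initial segment maps bad paths bijectively onto all paths to (6,8), of which there are C(14,8) = 3003.
Valid Dyck paths: 3432 - 3003.
(Equivalently, C_{7} = C(14,7)/8 = 3432/8.)

Final answer: C_{7} = 429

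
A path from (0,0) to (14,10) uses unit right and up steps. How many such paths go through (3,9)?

Paths (0,0)->(3,9): C(12,9) = 220.
Paths (3,9)->(14,10): C(12,1) = 12.
By multiplication principle: 220 x 12.

Final answer: 2640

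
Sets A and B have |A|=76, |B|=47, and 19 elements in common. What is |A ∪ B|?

|A union B| = |A| + |B| - |A intersect B| = 76 + 47 - 19.

Final answer: 104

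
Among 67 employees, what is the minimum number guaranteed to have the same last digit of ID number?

There are 10 possible values for last digit of ID number. With 67 employees and 10 categories, by pigeonhole: ceiling(67/10).

Final answer: 7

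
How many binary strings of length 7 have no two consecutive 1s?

Classify by the final bit: ...0 gives a(n-1) strings, ...01 gives a(n-2) strings. Thus a(n) = a(n-1) + a(n-2) with a(1)=2, a(2)=3.
Iterating the recurrence: a(1)=2, a(2)=3, a(3)=5, a(4)=8, a(5)=13, a(6)=21, a(7)=34.

Final answer: 34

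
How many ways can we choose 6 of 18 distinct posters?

C(18,6) = 18!/(6! x (18-6)!).

Final answer: C(18,6) = 18564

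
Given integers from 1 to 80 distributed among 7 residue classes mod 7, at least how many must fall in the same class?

By pigeonhole with 80 objects and 7 categories: ceiling(80/7).

Final answer: 12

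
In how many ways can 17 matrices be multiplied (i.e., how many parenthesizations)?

This is a standard Catalan-number count: the answer is C_n. Here n = 17 - 1 = 16.
C_n = C(2n,n) - C(2n,n+1), so C_{16} = C(32,16) - C(32,17) = 601080390 - 565722720.

Final answer: C_{16} = 35357670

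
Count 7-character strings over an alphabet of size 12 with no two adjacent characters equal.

Let g(n) count such strings. g(1) = 12, and each valid string of length n-1 extends in 11 ways (any symbol but the last), so g(n) = 11 g(n-1).
Total: g(7) = 12 x 11^6.

Final answer: 12 x 11^{6} = 21258732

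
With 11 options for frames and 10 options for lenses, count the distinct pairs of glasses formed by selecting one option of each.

By the multiplication principle: 11 x 10.

Final answer: 110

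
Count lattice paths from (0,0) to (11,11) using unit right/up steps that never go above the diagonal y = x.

Total monotonic paths to (11,11): C(22,11) = 705432.
Reflecting each bad path at its first crossing gives a bijection with paths to (10,12): C(22,12) = 646646.
Valid Dyck paths: 705432 - 646646.
(This is the Catalan number C_{11}.)

Final answer: C_{11} = 58786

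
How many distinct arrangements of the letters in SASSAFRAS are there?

Letters (A:3, F:1, R:1, S:4). Total letters: 9.
Permutations = 9!/(4! x 3!).

Final answer: 2520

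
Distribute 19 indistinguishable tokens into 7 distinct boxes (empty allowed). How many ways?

Stars and bars: C(n+k-1, k-1) = C(25,6).

Final answer: C(25,6) = 177100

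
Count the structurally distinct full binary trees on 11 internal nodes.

The structures are counted by the Catalan number C_n. Here n = 11.
C_n = C(2n,n) - C(2n,n+1), so C_{11} = C(22,11) - C(22,12) = 705432 - 646646.

Final answer: C_{11} = 58786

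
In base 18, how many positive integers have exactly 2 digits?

These are the integers in [18^1, 18^2), so the count is 18^2 - 18^1 = 17 x 18^1.

Final answer: 306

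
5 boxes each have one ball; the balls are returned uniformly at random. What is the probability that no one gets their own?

D(n) = (n-1)(D(n-1) + D(n-2)), D(0)=1, D(1)=0.
Building up: D(2)=1, D(3)=2, D(4)=9, D(5)=44.
Total arrangements: 5! = 120.
Probability = D(5)/5! = 11/30.

Final answer: D(5)/5! = 44/120 = 0.366667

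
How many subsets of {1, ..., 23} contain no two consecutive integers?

Condition on whether n belongs to the subset: if not, any valid subset of {1, ..., n-1} works (a(n-1)); if so, n-1 is excluded and the rest is a valid subset of {1, ..., n-2} (a(n-2)). Hence a(n) = a(n-1) + a(n-2), a(1)=2, a(2)=3.
Building up term by term: a(1)=2, a(2)=3, a(3)=5, a(4)=8, a(5)=13, a(6)=21, a(7)=34, a(8)=55, a(9)=89, a(10)=144, a(11)=233, a(12)=377, a(13)=610, a(14)=987, a(15)=1597, a(16)=2584, a(17)=4181, a(18)=6765, a(19)=10946, a(20)=17711, a(21)=28657, a(22)=46368, a(23)=75025.

Final answer: 75025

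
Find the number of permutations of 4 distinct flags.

The number of ways to arrange 4 distinct objects is 4!.

Final answer: 4! = 24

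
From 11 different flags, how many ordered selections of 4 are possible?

P(11,4) = 11!/(11-4)! = 11!/7!.

Final answer: P(11,4) = 7920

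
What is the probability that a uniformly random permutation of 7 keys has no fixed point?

Derangements satisfy D(n) = (n-1)(D(n-1) + D(n-2)), starting from D(0)=1, D(1)=0.
Building up: D(2)=1, D(3)=2, D(4)=9, D(5)=44, D(6)=265, D(7)=1854.
Total arrangements: 7! = 5040.
Probability = D(7)/7! = 103/280.

Final answer: D(7)/7! = 1854/5040 = 0.367857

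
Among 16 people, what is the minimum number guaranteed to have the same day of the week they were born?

There are 7 possible values for day of the week they were born. With 16 people and 7 categories, by pigeonhole: ceiling(16/7).

Final answer: 3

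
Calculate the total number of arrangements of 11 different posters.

The number of ways to arrange 11 distinct objects is 11!.

Final answer: 11! = 39916800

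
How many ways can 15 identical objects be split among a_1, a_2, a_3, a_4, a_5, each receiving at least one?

Substitute a'_i = a_i - 1 (so a'_i >= 0). Then sum a'_i = 15 - 5 = 10.
Stars and bars: C(10+5-1, 5-1) = C(14,4).

Final answer: C(14,4) = 1001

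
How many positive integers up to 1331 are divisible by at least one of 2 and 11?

Multiples of 2: 665. Multiples of 11: 121. Of both (lcm=22): 60.
By inclusion-exclusion: 665 + 121 - 60.

Final answer: 726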